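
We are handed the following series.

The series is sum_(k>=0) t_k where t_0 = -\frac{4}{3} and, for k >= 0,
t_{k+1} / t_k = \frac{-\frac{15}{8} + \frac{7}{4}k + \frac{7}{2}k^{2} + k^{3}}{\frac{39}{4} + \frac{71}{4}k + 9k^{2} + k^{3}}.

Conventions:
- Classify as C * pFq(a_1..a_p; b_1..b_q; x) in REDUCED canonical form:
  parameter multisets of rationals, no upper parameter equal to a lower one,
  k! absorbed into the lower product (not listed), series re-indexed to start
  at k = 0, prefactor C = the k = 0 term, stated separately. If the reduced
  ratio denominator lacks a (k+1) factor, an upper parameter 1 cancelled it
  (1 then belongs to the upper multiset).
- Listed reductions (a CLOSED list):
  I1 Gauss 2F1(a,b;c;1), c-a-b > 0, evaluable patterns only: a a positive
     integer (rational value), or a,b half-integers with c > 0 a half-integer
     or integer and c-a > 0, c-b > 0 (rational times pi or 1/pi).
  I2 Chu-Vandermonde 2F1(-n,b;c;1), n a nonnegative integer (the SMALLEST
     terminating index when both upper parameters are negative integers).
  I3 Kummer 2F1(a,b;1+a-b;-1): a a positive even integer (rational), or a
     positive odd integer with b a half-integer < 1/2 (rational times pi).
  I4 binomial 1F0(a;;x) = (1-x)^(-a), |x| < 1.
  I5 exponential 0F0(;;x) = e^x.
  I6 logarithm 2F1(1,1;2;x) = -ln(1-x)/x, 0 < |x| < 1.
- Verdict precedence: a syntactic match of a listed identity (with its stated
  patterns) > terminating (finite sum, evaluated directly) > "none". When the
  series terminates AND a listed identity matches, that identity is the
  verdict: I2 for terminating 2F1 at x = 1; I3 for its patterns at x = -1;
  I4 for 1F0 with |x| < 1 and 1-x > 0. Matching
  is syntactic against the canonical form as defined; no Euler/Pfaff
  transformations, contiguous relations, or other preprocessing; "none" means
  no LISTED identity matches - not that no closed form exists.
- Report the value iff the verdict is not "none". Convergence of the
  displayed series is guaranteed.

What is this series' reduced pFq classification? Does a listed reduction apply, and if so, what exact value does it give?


Reduced: x = 1, 2F1, upper = {-\frac{1}{2}, \frac{5}{2}}, lower = {\frac{13}{2}}, C = -\frac{4}{3}. Verdict: this is Gauss's theorem I1 (half-integer case) (x = 1; upper {-\frac{1}{2}, \frac{5}{2}} half-integers, c = \frac{13}{2} in the evaluable pattern). Sum: \left(-\frac{2695}{8192}\right) \cdot \pi.

First insight: t_0 being -\frac{4}{3}, cancel k + 3/2 from the displayed ratio first; then prefactor -4/3.
Adjacent-term ratio: r(k) = 1 * (k-\frac{1}{2}) (k+\frac{5}{2}) / [(k+\frac{13}{2}) (k+1)] ; factor over Q: parameters, x = 1, and C = -\frac{4}{3}.


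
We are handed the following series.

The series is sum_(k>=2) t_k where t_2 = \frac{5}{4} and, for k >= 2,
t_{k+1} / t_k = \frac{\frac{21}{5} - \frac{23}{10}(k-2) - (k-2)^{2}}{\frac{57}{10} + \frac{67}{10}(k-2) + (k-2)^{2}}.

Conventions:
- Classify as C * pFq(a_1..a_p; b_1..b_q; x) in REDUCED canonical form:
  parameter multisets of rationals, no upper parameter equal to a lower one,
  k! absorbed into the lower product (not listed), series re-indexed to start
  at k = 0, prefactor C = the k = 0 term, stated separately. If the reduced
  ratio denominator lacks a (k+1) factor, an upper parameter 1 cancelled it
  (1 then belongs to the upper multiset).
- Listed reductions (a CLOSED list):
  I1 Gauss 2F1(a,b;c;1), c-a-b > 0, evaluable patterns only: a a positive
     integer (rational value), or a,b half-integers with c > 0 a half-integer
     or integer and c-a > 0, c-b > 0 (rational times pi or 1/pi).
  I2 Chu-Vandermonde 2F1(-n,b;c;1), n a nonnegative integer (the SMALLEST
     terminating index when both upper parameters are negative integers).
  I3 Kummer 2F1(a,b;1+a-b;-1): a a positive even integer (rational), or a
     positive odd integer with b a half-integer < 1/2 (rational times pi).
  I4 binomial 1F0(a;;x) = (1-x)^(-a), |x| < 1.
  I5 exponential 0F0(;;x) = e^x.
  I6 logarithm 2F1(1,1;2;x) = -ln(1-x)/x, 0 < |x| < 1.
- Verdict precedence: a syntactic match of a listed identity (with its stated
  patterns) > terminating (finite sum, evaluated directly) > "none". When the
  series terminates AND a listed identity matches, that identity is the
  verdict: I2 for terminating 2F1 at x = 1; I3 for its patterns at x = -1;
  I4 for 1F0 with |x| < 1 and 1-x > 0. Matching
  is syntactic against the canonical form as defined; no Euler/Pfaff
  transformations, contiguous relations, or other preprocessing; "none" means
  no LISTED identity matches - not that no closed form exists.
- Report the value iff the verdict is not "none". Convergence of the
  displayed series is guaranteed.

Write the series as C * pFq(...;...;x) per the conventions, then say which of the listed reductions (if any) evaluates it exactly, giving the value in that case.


Classification (C = \frac{5}{4}): 2F1 with upper {-\frac{6}{5}, \frac{7}{2}}, lower {\frac{57}{10}}, argument x = -1. Verdict: none. No listed pattern accepts 2F1(-\frac{6}{5}, \frac{7}{2}; \frac{57}{10}; -1).

Key step: t_0 being \frac{5}{4}, factor the ratio over Q (C = 5/4): negated roots = parameters.
Adjacent-term ratio: r(k) = -1 * (k-\frac{6}{5}) (k+\frac{7}{2}) / [(k+\frac{57}{10}) (k+1)] - rational; roots negated = parameters, x = -1, C = \frac{5}{4}.


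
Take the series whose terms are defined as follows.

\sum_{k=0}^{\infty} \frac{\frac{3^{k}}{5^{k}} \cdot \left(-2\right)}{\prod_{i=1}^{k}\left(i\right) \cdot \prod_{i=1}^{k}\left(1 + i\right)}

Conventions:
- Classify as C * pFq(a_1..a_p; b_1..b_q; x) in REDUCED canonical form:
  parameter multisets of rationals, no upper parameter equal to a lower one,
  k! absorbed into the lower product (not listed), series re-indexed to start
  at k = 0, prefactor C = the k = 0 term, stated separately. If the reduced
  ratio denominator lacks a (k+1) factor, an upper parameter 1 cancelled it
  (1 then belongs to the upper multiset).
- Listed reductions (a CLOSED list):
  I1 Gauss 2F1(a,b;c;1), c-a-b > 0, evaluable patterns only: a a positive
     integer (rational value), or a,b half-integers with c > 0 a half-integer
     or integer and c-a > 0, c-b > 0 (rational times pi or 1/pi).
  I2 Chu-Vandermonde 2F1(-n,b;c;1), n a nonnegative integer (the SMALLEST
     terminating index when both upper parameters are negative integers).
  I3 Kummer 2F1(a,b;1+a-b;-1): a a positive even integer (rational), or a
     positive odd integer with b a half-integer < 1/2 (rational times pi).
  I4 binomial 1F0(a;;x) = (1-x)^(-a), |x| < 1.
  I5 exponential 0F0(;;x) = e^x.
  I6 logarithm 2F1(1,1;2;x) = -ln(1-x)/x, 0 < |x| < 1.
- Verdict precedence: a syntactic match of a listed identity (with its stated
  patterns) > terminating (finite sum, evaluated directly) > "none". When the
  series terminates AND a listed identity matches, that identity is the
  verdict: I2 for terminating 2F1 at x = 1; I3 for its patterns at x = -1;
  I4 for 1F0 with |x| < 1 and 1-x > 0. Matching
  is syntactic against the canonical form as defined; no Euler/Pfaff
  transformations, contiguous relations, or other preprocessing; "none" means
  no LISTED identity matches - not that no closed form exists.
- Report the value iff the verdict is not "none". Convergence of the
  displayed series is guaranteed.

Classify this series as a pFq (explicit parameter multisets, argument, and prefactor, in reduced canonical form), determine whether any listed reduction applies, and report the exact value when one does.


Prefactor -2, argument \frac{3}{5}: 0F1 with upper {-} over lower {2}. Verdict: none. A 0F1 with upper {-} fits none of I1-I6 at x = \frac{3}{5}; the sum runs forever.

Structural cue: t_0 being -2, the product of the first k integers (prefactor -2) is k!.
Ratio: r(k) = \frac{3}{5} * 1 / [(k+2) (k+1)] - rational in k, leading ratio \frac{3}{5}; with t_0 = -2, classification follows.


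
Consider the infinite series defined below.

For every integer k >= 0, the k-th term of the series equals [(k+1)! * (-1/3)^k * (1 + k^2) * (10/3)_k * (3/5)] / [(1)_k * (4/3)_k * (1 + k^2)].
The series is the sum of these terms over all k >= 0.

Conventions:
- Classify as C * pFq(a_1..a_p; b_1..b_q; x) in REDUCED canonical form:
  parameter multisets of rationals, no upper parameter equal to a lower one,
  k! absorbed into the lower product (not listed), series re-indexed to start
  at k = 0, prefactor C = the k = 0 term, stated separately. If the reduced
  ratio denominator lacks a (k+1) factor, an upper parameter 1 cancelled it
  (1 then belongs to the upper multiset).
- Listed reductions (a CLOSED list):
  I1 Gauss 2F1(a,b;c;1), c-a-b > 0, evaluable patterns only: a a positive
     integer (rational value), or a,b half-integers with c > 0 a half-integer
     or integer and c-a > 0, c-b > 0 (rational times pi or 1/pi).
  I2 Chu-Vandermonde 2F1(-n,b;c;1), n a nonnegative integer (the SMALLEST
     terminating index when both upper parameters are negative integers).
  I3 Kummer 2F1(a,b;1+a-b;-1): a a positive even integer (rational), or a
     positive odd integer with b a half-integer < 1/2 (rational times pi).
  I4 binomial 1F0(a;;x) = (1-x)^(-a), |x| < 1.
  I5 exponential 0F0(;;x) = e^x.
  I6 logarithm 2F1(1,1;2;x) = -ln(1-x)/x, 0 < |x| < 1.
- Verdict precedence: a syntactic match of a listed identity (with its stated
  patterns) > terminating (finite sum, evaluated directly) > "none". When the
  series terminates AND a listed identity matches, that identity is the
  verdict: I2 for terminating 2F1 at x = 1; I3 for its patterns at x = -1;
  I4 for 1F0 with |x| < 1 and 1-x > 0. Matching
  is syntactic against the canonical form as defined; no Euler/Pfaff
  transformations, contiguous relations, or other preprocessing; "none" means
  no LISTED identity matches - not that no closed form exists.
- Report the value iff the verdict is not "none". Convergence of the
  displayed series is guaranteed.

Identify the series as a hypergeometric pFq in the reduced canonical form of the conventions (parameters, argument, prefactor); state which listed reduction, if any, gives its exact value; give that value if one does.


Prefactor 3/5, argument -1/3: 2F1 with upper {2, 10/3} over lower {4/3}. Verdict: none. No listed pattern accepts 2F1(2, 10/3; 4/3; -1/3).

First insight: from the first term 3/5: (1)_k (prefactor 3/5) is k! itself.
Term ratio: r(k) = (-1/3) * (k+2) (k+10/3) / [(k+4/3) (k+1)] - poly over poly, x = (-1/3) from leading terms; C = 3/5 at k = 0.


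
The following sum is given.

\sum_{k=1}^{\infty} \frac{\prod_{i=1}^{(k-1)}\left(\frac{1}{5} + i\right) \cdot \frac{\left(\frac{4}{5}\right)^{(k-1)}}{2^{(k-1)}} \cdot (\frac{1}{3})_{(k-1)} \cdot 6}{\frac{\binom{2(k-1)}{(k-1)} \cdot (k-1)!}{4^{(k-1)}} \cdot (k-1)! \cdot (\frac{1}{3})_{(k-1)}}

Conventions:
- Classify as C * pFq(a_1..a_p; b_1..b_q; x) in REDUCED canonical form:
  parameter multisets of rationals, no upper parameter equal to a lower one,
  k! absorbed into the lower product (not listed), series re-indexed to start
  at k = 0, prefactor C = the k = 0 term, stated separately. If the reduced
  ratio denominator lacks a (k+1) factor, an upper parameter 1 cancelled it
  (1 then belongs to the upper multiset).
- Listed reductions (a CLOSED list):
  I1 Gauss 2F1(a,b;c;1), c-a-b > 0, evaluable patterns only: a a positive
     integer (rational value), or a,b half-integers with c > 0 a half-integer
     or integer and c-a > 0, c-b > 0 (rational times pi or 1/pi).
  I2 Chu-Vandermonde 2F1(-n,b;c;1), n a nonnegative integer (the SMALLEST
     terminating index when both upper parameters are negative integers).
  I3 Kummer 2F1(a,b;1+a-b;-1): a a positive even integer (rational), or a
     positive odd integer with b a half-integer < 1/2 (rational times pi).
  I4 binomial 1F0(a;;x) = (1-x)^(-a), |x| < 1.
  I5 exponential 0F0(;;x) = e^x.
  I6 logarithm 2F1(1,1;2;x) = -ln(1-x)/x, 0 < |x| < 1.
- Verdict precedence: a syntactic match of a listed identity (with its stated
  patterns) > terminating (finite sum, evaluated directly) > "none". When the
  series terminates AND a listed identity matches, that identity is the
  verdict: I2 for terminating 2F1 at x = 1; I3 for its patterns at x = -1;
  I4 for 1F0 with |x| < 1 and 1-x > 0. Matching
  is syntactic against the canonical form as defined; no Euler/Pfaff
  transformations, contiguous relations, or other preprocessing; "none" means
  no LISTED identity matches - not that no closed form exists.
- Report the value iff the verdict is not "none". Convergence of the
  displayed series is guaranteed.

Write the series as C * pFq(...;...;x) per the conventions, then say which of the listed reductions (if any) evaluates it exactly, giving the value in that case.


Key observation: with t_0 = 6, the lower central binomial (prefactor 6) hides (1/2)_k.
Adjacent-term ratio: r(k) = \frac{2}{5} * (k+\frac{6}{5}) / [(k+\frac{1}{2}) (k+1)] - poly over poly, x = \frac{2}{5} from leading terms; C = 6 at k = 0.

Classification (C = 6): 1F1 with upper {\frac{6}{5}}, lower {\frac{1}{2}}, argument x = \frac{2}{5}. Verdict: none - this 1F1 at x = \frac{2}{5} matches no listed pattern, and upper {\frac{6}{5}} holds no stopper.


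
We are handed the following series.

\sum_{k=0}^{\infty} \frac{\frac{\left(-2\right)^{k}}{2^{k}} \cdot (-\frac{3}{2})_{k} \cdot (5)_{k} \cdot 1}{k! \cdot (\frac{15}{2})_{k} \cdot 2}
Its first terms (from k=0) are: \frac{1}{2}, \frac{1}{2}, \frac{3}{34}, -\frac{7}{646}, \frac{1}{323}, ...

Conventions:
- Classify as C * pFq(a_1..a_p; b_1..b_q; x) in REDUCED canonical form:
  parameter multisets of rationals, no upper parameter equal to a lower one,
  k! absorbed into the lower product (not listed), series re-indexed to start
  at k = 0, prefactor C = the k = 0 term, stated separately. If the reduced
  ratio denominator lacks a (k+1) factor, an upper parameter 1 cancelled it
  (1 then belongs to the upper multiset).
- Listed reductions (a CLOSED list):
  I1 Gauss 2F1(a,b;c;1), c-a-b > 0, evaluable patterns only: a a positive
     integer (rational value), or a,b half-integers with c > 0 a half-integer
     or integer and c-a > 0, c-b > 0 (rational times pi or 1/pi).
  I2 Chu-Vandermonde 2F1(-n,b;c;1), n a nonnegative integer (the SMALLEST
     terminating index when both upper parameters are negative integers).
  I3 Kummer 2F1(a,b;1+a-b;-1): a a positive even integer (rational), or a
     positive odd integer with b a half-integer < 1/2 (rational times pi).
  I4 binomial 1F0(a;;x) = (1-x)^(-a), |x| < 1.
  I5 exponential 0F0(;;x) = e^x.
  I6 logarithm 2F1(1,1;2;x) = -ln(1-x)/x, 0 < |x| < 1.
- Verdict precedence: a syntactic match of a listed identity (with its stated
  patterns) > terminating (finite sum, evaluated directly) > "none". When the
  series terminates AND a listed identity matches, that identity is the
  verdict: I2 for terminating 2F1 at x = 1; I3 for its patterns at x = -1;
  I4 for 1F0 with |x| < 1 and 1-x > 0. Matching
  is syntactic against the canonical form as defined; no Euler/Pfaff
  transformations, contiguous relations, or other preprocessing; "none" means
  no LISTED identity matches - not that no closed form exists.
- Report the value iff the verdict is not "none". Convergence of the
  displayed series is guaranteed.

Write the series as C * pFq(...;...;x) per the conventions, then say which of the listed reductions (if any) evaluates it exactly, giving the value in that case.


This is \frac{1}{2} * 2F1(-\frac{3}{2}, 5; \frac{15}{2}; -1) in reduced canonical form. Verdict at x = -1: Kummer's theorem (I3) matches (x = -1; c = \frac{15}{2} equals 1+a-b for upper {-\frac{3}{2}, 5}: listed pattern). Its exact value is \frac{45045}{131072} \cdot \pi.

Structural cue: t_0 = \frac{1}{2} here, and the two k-th powers (prefactor 1/2) combine into one argument.
Adjacent-term ratio: r(k) = -1 * (k-\frac{3}{2}) (k+5) / [(k+\frac{15}{2}) (k+1)] - poly over poly, x = -1 from leading terms; C = \frac{1}{2} at k = 0.


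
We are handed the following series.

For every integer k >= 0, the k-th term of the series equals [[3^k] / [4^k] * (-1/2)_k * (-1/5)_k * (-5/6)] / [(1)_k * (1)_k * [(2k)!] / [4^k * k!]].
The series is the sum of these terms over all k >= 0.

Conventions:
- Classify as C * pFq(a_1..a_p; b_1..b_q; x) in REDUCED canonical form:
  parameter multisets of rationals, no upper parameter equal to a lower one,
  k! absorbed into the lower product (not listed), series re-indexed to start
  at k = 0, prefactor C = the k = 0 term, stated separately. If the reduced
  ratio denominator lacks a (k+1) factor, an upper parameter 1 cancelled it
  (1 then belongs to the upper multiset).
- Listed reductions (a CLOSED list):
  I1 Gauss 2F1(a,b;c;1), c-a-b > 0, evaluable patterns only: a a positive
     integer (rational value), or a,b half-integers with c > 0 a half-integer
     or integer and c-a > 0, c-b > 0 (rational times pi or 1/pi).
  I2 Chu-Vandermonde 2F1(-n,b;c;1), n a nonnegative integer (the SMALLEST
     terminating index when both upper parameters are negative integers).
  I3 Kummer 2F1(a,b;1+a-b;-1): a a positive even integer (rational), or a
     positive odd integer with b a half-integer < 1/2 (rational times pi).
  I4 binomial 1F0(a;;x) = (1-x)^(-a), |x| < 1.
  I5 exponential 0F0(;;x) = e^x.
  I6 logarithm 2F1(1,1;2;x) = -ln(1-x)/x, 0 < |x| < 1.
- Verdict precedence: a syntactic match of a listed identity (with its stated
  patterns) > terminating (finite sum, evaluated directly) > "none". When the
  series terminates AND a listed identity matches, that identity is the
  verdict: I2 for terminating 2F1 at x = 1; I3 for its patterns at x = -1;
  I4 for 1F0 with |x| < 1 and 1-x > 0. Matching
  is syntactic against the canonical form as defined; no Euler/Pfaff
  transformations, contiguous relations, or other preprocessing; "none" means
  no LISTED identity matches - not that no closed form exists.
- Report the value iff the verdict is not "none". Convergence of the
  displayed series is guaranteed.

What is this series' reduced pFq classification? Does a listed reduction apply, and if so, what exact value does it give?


Structural cue: x = (3/4) and the lower (2k)!/(4^k k!) block (C = -5/6) is (1/2)_k.
Adjacent-term ratio: r(k) = (3/4) * (k-1/2) (k-1/5) / [(k+1/2) (k+1) (k+1)] - rational; roots negated = parameters, x = (3/4), C = -5/6.

Reduced: x = 3/4, 2F2, upper = {-1/2, -1/5}, lower = {1/2, 1}, C = -5/6. Verdict: none here - no I1-I6 shape fits x = 3/4 with lower {1/2, 1}.


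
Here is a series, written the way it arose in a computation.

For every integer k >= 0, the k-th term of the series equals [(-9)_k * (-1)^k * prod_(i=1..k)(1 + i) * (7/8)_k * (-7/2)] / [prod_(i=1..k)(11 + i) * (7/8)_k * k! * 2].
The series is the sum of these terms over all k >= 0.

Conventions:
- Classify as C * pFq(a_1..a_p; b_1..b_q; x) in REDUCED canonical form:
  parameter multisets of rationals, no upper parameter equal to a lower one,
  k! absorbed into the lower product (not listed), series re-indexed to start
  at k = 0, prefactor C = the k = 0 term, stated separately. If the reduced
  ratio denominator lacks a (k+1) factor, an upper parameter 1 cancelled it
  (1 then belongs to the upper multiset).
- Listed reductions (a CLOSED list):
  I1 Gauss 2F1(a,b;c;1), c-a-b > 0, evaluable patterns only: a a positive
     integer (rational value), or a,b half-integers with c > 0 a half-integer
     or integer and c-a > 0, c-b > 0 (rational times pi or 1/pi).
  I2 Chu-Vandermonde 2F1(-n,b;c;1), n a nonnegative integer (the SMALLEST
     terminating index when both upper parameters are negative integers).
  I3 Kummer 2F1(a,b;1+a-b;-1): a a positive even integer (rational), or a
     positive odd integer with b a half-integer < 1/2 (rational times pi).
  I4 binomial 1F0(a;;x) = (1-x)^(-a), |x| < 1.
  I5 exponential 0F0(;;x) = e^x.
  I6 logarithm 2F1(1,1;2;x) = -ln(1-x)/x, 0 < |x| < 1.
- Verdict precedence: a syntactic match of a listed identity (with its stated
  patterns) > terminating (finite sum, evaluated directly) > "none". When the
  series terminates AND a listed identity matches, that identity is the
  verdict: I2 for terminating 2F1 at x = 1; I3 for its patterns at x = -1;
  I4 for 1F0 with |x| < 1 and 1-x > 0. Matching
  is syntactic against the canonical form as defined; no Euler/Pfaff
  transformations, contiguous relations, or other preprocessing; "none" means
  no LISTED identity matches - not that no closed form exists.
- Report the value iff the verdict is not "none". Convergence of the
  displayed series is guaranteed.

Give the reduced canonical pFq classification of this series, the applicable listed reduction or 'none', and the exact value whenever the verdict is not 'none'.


The series (x = -1) is 2F1: upper {-9, 2}, lower {12}, prefactor -7/4. Verdict at x = -1: the Kummer evaluation I3 matches (x = -1; c = 12 equals 1+a-b for upper {-9, 2}: listed pattern). Sum: -77/8.

The tell: with t_0 = -7/4, the parameter 7/8 appears in both the upper and lower lists and cancels.
Ratio: r(k) = (-1) * (k-9) (k+2) / [(k+12) (k+1)] - rational; roots negated = parameters, x = (-1), C = -7/4.


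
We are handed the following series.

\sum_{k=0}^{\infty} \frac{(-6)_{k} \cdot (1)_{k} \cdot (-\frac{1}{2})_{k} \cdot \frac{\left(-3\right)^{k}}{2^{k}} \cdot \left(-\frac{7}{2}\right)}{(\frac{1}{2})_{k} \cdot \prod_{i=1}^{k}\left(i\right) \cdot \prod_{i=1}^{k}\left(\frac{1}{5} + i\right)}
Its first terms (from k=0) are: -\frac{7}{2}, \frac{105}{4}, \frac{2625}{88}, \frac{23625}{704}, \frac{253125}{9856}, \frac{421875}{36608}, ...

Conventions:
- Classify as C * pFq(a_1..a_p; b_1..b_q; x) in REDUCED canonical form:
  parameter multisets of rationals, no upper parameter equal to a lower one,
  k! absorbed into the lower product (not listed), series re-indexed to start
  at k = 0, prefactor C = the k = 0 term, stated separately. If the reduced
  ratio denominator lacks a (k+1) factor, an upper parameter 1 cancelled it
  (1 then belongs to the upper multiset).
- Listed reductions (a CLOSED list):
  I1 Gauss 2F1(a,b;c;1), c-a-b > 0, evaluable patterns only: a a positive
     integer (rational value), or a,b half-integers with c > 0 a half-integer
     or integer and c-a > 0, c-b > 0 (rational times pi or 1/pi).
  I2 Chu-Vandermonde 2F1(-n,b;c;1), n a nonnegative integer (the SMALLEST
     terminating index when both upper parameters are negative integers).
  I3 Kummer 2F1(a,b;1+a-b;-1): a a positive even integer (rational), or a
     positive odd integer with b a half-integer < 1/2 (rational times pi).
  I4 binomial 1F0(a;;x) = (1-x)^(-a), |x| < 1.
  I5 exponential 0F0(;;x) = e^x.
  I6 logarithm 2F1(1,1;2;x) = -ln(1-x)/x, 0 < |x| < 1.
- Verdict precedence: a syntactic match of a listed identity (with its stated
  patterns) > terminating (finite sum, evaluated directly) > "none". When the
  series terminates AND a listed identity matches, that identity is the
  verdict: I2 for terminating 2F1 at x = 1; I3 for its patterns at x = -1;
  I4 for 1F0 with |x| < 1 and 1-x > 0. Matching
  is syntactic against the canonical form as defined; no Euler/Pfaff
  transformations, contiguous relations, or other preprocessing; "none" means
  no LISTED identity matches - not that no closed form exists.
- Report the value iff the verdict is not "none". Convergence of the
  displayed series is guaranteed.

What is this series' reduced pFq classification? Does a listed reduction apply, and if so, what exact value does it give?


x = -\frac{3}{2} here; the reduced form reads 3F2, upper {-6, -\frac{1}{2}, 1}, lower {\frac{1}{2}, \frac{6}{5}}, C = -\frac{7}{2}. Verdict: terminating (-6 upstairs). 7 nonzero terms in all; added directly. Its exact value is \frac{21955122593}{174766592}.

Structural cue: t_0 being -\frac{7}{2}, the product of the first k integers (C = -7/2, x = -3/2) is k!.
Term ratio: r(k) = -\frac{3}{2} * (k-6) (k-\frac{1}{2}) (k+1) / [(k+\frac{1}{2}) (k+\frac{6}{5}) (k+1)] - rational in k, leading ratio -\frac{3}{2}; with t_0 = -\frac{7}{2}, classification follows.


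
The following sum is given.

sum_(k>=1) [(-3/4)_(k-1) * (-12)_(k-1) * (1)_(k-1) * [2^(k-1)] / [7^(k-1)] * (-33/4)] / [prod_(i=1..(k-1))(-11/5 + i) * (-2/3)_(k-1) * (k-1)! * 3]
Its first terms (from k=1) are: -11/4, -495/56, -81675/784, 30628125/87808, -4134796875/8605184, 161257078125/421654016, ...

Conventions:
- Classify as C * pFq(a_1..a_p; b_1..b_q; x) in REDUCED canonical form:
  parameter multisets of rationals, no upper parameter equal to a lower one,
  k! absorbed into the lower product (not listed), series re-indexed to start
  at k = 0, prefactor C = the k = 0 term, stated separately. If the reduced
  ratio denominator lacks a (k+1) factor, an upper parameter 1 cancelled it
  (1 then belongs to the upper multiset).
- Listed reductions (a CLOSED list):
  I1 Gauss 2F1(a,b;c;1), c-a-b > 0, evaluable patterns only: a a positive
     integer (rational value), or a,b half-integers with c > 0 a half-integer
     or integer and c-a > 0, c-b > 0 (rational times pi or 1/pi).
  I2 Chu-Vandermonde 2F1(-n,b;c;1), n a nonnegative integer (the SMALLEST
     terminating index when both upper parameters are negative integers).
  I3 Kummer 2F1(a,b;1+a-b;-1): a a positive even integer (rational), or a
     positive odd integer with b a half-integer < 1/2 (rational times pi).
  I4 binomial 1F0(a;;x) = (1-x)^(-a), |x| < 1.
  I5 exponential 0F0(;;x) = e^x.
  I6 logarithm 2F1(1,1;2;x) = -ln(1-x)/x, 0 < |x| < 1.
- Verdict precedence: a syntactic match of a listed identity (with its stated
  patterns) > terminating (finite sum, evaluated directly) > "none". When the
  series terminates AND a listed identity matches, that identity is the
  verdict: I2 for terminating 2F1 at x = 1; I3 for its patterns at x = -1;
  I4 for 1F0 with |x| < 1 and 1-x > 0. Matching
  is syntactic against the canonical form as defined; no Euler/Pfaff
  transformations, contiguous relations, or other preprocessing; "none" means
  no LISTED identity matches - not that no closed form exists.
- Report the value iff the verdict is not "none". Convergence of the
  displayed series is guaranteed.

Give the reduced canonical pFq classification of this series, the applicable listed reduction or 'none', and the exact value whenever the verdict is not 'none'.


Prefactor -11/4, argument 2/7: 3F2 with upper {-12, -3/4, 1} over lower {-6/5, -2/3}. Verdict: terminating - no listed pattern fits, but -12 in the upper list cuts the series at k = 12; direct evaluation. Sum: -4961644927937700806312890403/672095113354320566007365632.

First insight: x = (2/7) and the lower running product (C = -11/4, x = 2/7) is a rising factorial.
Step ratio: r(k) = (2/7) * (k-12) (k-3/4) (k+1) / [(k-6/5) (k-2/3) (k+1)] - rational; roots negated = parameters, x = (2/7), C = -11/4.


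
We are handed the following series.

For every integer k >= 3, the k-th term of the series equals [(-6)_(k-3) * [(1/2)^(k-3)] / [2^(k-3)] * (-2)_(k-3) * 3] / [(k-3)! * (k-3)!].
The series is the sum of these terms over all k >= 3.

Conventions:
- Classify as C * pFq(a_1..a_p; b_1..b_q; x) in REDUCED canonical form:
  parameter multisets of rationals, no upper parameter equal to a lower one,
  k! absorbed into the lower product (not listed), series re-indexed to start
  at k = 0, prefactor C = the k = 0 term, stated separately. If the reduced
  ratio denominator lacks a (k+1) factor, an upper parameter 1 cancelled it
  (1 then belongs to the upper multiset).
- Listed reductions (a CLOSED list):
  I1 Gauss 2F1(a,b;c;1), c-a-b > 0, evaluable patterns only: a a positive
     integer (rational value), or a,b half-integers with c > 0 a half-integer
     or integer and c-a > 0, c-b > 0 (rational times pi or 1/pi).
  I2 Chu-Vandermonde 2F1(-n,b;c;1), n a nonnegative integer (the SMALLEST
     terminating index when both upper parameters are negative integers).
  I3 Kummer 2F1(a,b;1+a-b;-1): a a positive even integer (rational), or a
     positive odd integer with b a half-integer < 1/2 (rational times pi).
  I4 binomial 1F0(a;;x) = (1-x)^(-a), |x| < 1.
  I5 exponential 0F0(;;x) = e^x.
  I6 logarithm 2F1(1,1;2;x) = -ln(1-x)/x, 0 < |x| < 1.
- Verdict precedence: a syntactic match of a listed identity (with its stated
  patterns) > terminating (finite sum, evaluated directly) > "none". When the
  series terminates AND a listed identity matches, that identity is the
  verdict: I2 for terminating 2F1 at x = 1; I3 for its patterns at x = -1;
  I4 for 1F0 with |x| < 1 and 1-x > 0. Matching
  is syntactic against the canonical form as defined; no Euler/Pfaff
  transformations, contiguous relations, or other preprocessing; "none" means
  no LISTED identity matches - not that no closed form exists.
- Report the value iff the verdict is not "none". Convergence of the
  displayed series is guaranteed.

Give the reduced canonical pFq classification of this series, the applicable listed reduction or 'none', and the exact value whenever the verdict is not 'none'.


Key observation: x = (1/4) and the two k-th powers (C = 3, x = 1/4) combine into one argument.
Step ratio: r(k) = (1/4) * (k-6) (k-2) / [(k+1) (k+1)] - rational; roots negated = parameters, x = (1/4), C = 3.

Canonical form: C = 3 times 2F1 with upper {-6, -2}, lower {1}, x = 1/4. Verdict: terminating at k = 2: the factor (-2)_k kills every later term; summing the 3 survivors is exact. Sum: 237/16.


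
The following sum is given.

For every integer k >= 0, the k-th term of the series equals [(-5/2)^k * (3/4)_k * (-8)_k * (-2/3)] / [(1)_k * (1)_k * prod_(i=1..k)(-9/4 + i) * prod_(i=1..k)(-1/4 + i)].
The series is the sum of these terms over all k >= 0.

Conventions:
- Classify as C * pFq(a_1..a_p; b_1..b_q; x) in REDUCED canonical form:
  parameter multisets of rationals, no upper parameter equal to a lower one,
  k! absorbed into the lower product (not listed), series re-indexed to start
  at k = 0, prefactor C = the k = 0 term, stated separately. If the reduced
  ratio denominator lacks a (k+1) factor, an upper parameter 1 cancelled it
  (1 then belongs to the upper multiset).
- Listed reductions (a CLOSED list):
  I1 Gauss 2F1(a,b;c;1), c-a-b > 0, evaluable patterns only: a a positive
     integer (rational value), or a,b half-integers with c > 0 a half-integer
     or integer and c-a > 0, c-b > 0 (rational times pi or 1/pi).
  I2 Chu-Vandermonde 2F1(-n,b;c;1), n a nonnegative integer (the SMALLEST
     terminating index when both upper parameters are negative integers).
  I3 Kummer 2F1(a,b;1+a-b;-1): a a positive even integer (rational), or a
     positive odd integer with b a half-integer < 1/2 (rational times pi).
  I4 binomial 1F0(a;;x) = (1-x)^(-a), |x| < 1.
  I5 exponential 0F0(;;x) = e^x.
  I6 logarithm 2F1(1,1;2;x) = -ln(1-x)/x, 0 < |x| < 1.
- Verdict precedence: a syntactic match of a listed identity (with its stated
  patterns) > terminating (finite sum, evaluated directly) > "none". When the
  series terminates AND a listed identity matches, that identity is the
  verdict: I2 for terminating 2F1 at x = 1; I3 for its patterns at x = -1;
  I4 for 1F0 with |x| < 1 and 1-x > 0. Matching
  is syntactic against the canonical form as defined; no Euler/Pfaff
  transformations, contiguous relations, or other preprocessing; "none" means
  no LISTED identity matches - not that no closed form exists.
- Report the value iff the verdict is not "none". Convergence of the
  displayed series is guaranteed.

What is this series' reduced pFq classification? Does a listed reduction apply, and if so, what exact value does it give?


Structural cue: with t_0 = -2/3, the lower running product (C = -2/3, x = -5/2) is a rising factorial.
Consecutive-term ratio: r(k) = (-5/2) * (k-8) / [(k-5/4) (k+1) (k+1)] - rational; roots negated = parameters, x = (-5/2), C = -2/3.

x = -5/2 here; the reduced form reads 1F2, upper {-8}, lower {-5/4, 1}, C = -2/3. Verdict: terminating - no listed pattern fits, but -8 in the upper list cuts the series at k = 8; direct evaluation. Exact value: -2425435310/3012471.


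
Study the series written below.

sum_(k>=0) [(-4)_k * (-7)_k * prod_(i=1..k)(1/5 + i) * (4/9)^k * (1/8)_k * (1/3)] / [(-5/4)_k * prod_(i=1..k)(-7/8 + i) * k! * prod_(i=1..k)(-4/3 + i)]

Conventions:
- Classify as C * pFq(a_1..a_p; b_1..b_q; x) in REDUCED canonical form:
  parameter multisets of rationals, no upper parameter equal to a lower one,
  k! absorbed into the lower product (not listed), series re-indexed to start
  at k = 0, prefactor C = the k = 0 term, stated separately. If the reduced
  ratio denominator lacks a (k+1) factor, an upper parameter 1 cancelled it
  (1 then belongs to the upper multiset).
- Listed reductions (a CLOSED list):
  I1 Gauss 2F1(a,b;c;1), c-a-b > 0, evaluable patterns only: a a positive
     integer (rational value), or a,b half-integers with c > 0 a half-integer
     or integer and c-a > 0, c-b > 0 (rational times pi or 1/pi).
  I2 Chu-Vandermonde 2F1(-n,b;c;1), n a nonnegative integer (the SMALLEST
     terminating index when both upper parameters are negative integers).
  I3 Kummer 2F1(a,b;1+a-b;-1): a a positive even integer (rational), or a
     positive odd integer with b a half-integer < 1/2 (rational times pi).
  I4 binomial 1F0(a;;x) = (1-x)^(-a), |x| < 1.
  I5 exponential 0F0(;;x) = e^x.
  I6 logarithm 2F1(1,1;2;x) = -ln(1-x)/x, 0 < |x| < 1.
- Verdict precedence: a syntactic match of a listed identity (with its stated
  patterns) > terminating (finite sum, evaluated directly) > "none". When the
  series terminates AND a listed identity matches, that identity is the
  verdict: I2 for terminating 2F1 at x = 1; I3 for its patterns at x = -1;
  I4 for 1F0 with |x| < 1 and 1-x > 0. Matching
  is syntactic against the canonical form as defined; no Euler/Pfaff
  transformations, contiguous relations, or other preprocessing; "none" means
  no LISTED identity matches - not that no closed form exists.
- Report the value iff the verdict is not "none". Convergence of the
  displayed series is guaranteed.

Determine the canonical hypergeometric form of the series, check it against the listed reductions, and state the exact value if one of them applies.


Classification (C = 1/3): 3F2 with upper {-7, -4, 6/5}, lower {-5/4, -1/3}, argument x = 4/9. Verdict: terminating at k = 4: the factor (-4)_k kills every later term; summing the 5 survivors is exact. Exact value: -334777507/84375.

Key observation: t_0 = 1/3 here, and the running product (C = 1/3, x = 4/9) telescopes to a rising factorial.
Consecutive-term ratio: r(k) = (4/9) * (k-7) (k-4) (k+6/5) / [(k-5/4) (k-1/3) (k+1)] - rational in k. x = (4/9); t_0 = 1/3; negate the roots.


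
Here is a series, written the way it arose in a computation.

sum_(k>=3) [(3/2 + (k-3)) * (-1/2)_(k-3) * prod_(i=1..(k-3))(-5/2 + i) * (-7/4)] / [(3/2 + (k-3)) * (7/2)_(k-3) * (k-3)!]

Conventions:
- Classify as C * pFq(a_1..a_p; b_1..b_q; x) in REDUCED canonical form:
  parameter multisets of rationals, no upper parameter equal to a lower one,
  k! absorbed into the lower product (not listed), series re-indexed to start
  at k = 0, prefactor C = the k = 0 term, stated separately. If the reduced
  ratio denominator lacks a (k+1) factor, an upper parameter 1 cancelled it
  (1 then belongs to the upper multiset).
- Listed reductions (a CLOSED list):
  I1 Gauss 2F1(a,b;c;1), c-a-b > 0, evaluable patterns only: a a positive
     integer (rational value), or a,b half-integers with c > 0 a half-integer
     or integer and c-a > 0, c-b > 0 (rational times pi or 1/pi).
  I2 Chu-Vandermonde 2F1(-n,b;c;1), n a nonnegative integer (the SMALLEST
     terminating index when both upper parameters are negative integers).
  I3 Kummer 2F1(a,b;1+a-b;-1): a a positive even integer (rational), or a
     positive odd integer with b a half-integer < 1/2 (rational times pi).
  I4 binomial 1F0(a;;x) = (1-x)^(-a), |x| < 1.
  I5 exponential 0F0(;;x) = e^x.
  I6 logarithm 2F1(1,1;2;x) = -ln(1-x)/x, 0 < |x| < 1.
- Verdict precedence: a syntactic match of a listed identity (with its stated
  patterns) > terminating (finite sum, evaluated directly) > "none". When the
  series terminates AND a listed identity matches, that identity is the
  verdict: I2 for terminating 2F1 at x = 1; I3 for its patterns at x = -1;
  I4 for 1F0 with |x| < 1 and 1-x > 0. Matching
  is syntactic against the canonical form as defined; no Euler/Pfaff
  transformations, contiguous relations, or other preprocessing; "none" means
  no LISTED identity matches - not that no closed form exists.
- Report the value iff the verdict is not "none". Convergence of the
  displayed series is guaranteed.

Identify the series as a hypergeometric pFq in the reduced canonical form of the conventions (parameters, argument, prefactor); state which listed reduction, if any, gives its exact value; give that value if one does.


Canonical form: C = -7/4 times 2F1 with upper {-3/2, -1/2}, lower {7/2}, x = 1. Verdict: the half-integer Gauss pattern (I1) matches (x = 1; upper {-3/2, -1/2} half-integers, c = 7/2 in the evaluable pattern). Its exact value is (-11025/16384) * pi.

Structural cue: from the first term -7/4: striking the common factor k + 3/2 reduces the term (prefactor -7/4).
Term ratio: r(k) = 1 * (k-3/2) (k-1/2) / [(k+7/2) (k+1)] - rational in k. x = 1; t_0 = -7/4; negate the roots.


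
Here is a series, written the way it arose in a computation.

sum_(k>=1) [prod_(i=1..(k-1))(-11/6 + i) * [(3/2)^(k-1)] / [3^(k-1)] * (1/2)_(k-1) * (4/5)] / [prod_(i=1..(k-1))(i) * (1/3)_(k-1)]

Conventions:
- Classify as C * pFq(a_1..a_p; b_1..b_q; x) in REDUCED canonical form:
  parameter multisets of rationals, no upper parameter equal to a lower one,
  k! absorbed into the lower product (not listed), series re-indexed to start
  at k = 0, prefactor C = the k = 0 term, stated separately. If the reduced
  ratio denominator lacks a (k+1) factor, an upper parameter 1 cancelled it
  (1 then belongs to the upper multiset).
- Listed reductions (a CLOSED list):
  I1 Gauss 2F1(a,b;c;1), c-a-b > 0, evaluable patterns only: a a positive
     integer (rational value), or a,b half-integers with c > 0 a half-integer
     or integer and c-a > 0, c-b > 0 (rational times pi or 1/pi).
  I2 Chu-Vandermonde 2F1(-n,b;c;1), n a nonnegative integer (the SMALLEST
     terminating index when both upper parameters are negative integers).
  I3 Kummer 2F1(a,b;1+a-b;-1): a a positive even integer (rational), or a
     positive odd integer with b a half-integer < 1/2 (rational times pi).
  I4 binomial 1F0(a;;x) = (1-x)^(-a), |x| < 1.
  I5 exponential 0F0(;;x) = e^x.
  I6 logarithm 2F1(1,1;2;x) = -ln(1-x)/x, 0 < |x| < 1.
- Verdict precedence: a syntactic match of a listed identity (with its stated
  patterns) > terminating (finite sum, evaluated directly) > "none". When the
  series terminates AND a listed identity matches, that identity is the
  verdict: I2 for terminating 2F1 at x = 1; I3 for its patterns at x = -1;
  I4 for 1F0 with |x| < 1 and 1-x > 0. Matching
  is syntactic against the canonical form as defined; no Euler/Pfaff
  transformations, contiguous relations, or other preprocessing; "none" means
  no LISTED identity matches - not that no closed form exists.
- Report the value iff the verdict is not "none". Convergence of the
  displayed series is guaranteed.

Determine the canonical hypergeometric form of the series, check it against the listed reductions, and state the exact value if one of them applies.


Reduced: x = 1/2, 2F1, upper = {-5/6, 1/2}, lower = {1/3}, C = 4/5. Verdict: none - at argument 1/2 the multisets {-5/6, 1/2} ; {1/3} match no listed identity.

First insight: x = (1/2) and the two k-th powers (prefactor 4/5) combine into one argument.
Consecutive-term ratio: r(k) = (1/2) * (k-5/6) (k+1/2) / [(k+1/3) (k+1)] ; factor over Q: parameters, x = (1/2), and C = 4/5.


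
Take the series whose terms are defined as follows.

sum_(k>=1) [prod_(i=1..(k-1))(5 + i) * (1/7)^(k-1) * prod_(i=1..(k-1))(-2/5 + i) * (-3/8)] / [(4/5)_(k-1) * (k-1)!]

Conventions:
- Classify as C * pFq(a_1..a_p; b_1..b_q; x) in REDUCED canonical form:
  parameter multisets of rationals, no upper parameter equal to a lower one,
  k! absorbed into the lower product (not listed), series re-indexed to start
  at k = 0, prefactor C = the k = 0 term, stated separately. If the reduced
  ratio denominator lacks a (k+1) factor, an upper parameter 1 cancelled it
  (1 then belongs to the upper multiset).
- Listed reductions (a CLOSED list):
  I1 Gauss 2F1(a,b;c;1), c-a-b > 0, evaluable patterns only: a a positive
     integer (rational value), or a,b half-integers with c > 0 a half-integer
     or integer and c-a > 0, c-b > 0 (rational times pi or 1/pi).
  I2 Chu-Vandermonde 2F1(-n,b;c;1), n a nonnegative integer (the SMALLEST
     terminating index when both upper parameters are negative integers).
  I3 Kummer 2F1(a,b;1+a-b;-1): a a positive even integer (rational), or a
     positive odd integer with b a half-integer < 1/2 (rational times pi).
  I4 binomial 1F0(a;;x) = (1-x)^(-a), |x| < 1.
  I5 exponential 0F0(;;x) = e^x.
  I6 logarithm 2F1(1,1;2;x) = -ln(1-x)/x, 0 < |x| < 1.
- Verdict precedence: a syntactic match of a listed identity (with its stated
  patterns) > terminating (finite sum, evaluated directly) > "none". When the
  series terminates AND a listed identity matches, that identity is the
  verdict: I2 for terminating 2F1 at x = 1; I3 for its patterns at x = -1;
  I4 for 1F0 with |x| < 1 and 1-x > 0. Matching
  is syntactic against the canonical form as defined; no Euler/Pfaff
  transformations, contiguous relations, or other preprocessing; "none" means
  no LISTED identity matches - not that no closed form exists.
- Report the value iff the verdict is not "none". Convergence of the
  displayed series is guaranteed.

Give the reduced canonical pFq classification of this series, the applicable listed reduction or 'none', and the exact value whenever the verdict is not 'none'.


The series (x = 1/7) is 2F1: upper {3/5, 6}, lower {4/5}, prefactor -3/8. Verdict: none (x = 1/7): each listed identity misses the multisets {3/5, 6} ; {4/5}.

First insight: x = (1/7) and the running product (C = -3/8, x = 1/7) telescopes to a rising factorial.
Ratio: r(k) = (1/7) * (k+3/5) (k+6) / [(k+4/5) (k+1)] - rational in k, leading ratio (1/7); with t_0 = -3/8, classification follows.
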